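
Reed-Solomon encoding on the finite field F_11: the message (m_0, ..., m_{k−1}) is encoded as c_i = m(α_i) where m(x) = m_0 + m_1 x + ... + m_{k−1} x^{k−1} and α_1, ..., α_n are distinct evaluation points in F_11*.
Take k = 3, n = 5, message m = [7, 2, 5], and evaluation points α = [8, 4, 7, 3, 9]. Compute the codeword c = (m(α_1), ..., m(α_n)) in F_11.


c = [2, 7, 2, 3, 1]

Message polynomial: m(x) = 7 + 2·x + 5·x^2 (mod 11).
For each evaluation point α_i, compute m(α_i) mod 11:
  α_1 = 8: Horner steps 5 → 9 → 2, so m(8) = 2.
  α_2 = 4: Horner steps 5 → 0 → 7, so m(4) = 7.
  α_3 = 7: Horner steps 5 → 4 → 2, so m(7) = 2.
  α_4 = 3: Horner steps 5 → 6 → 3, so m(3) = 3.
  α_5 = 9: Horner steps 5 → 3 → 1, so m(9) = 1.
Codeword c = [2, 7, 2, 3, 1] ∈ F_11^5.


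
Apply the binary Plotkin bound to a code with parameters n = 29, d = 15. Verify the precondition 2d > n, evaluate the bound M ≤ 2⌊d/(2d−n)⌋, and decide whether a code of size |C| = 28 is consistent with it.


Plotkin bound M ≤ 30; given |C| = 28 ≤ bound (satisfied).

Check applicability: 2d = 30, n = 29.
2d − n = 1 > 0, so Plotkin applies.
Compute d/(2d−n) = 15/1 ≈ 15.0000.
⌊d/(2d−n)⌋ = 15.
Plotkin bound: M ≤ 2·15 = 30.
Given |C| = 28, check: satisfied.
This |C| is below the Plotkin bound.


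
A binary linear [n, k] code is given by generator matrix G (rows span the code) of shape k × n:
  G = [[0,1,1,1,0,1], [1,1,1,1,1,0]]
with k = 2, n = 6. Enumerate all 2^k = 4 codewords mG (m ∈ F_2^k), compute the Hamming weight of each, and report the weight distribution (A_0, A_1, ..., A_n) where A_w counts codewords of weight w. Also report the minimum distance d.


Weight distribution: A_0 = 1, A_3 = 1, A_4 = 1, A_5 = 1. Minimum distance d = 3.

Enumerate all 2^2 = 4 messages m ∈ F_2^2.
For each, compute codeword c = mG in F_2^6, then tally its weight.
  m = 00 → c = 000000, weight = 0.
  m = 10 → c = 011101, weight = 4.
  m = 01 → c = 111110, weight = 5.
  m = 11 → c = 100011, weight = 3.
Tally weights:
  weight 0: 1 codewords.
  weight 3: 1 codewords.
  weight 4: 1 codewords.
  weight 5: 1 codewords.
Minimum distance d = smallest w > 0 with A_w > 0 = 3.
Sanity: Σ A_w = 4 = 2^2 = 4 ✓.


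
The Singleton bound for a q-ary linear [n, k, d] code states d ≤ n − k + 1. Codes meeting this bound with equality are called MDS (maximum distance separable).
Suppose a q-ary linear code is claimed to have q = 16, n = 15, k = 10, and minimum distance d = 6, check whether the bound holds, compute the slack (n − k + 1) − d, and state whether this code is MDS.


Singleton RHS = n − k + 1 = 6, slack = 0, bound satisfied, MDS.

Singleton bound: d ≤ n − k + 1.
Here n = 15, k = 10, so n − k + 1 = 6.
Given d = 6, check d ≤ 6: YES.
Slack = (n − k + 1) − d = 0.
The code is MDS (slack = 0).
Description: the claimed parameters are [15, 10, 6]_16; such a code would be MDS (meets Singleton bound).


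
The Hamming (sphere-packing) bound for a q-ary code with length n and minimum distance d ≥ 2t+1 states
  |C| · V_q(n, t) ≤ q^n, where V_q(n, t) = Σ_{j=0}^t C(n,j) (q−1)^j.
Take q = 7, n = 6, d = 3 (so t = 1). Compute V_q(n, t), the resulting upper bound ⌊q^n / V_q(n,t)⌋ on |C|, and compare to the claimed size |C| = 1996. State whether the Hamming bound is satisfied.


V_q(n, t) = 37, q^n = 117649, Hamming bound = 3179, |C| = 1996 ≤ bound (satisfied).

Step 1: Compute V_q(n, t) = Σ_{j=0}^1 C(n, j) (q−1)^j.
  j = 0: C(6,0)·(6)^0 = 1·1 = 1.
  j = 1: C(6,1)·(6)^1 = 6·6 = 36.
  V_q(n, t) = 1 + 36 = 37.
Step 2: q^n = 7^6 = 117649.
Step 3: Hamming bound ⌊q^n / V_q(n,t)⌋ = ⌊117649/37⌋ = 3179.
Step 4: Compare |C| = 1996 to 3179: satisfied.
The claimed |C| lies below the Hamming bound.


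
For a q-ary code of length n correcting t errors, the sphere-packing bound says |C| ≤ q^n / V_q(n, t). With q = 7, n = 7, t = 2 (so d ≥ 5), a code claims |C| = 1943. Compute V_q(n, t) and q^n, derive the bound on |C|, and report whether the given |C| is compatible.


V_q(n, t) = 799, q^n = 823543, Hamming bound = 1030, |C| = 1943 > bound (violated).

Step 1: Compute V_q(n, t) = Σ_{j=0}^2 C(n, j) (q−1)^j.
  j = 0: C(7,0)·(6)^0 = 1·1 = 1.
  j = 1: C(7,1)·(6)^1 = 7·6 = 42.
  j = 2: C(7,2)·(6)^2 = 21·36 = 756.
  V_q(n, t) = 1 + 42 + 756 = 799.
Step 2: q^n = 7^7 = 823543.
Step 3: Hamming bound ⌊q^n / V_q(n,t)⌋ = ⌊823543/799⌋ = 1030.
Step 4: Compare |C| = 1943 to 1030: violated.
The claimed |C| lies above the Hamming bound, so no 7-ary code of length 7 with d ≥ 5 can have 1943 codewords.


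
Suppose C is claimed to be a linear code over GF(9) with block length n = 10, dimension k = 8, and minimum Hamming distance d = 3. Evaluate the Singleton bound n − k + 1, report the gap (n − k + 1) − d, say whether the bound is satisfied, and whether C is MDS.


Singleton RHS = n − k + 1 = 3, slack = 0, bound satisfied, MDS.

Singleton bound: d ≤ n − k + 1.
Here n = 10, k = 8, so n − k + 1 = 3.
Given d = 3, check d ≤ 3: YES.
Slack = (n − k + 1) − d = 0.
The code is MDS (slack = 0).
Description: the claimed parameters are [10, 8, 3]_9; such a code would be MDS (meets Singleton bound).


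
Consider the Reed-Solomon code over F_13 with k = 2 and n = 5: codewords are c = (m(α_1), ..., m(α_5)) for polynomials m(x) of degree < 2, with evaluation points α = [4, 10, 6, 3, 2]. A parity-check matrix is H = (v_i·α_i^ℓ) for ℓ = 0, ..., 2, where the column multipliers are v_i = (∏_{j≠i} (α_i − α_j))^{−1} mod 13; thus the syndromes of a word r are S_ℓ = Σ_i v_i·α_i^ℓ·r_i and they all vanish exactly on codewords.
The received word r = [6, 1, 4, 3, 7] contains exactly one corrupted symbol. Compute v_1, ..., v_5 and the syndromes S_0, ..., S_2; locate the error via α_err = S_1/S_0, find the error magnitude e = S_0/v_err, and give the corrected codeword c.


S = (3, 12, 9), error at position 1, error magnitude e = 7, c = [12, 1, 4, 3, 7].

Step 1: column multipliers v_i = (∏_{j≠i}(α_i − α_j))^{−1} mod 13.
  i = 1 (α = 4): (4−10)(4−6)(4−3)(4−2) = (−6)·(−2)·1·2 = 24 ≡ 11, so v_1 = 11^{−1} = 6 (mod 13).
  i = 2 (α = 10): (10−4)(10−6)(10−3)(10−2) = 6·4·7·8 = 1344 ≡ 5, so v_2 = 5^{−1} = 8 (mod 13).
  i = 3 (α = 6): (6−4)(6−10)(6−3)(6−2) = 2·(−4)·3·4 = −96 ≡ 8, so v_3 = 8^{−1} = 5 (mod 13).
  i = 4 (α = 3): (3−4)(3−10)(3−6)(3−2) = (−1)·(−7)·(−3)·1 = −21 ≡ 5, so v_4 = 5^{−1} = 8 (mod 13).
  i = 5 (α = 2): (2−4)(2−10)(2−6)(2−3) = (−2)·(−8)·(−4)·(−1) = 64 ≡ 12, so v_5 = 12^{−1} = 12 (mod 13).
  v = [6, 8, 5, 8, 12].
Step 2: syndromes of r = [6, 1, 4, 3, 7] (all sums mod 13).
  S_0 = Σ v_i r_i = 6·6 + 8·1 + 5·4 + 8·3 + 12·7 = 172 ≡ 3.
  S_1 = Σ v_i α_i r_i = 6·4·6 + 8·10·1 + 5·6·4 + 8·3·3 + 12·2·7 = 584 ≡ 12.
  α_i^2 mod 13 = [3, 9, 10, 9, 4].
  S_2 = Σ v_i α_i^2 r_i = 6·3·6 + 8·9·1 + 5·10·4 + 8·9·3 + 12·4·7 = 932 ≡ 9.
  S = (3, 12, 9) ≠ 0, so r is not a codeword (an error is present).
Step 3: locate the error. For a single error e at position i, S_ℓ = v_i·e·α_i^ℓ, so α_err = S_1/S_0.
  S_0^{−1} = 3^{−1} = 9 (mod 13), so α_err = 12·9 = 108 ≡ 4 = α_1. Error position i = 1.
  Consistency check: S_2/S_1 = 9·12 = 108 ≡ 4 = α_err ✓ (single-error assumption holds).
Step 4: error magnitude e = S_0/v_1 = S_0·∏_{j≠1}(α_1 − α_j) = 3·11 = 33 ≡ 7 (mod 13).
Step 5: correct position 1: c_1 = r_1 − e = 6 − 7 ≡ 12 (mod 13). Hence c = [12, 1, 4, 3, 7].
  Check: interpolating c through the α_i gives m(x) = 2 + 9·x (degree < 2) with m(α_i) = c_i for every i, so c is indeed a codeword.


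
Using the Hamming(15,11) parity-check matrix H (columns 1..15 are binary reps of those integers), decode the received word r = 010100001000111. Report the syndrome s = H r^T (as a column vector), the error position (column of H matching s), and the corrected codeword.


s = (0, 0, 1, 1)^T, error position = 3, corrected codeword c = 011100001000111

Compute s = H r^T mod 2 one row at a time:
  s_1 = 0 + 1 + 0 + 0 + 0 + 1 + 1 + 1 = 4 ≡ 0 (mod 2).
  s_2 = 1 + 0 + 0 + 0 + 0 + 1 + 1 + 1 = 4 ≡ 0 (mod 2).
  s_3 = 1 + 0 + 0 + 0 + 0 + 0 + 1 + 1 = 3 ≡ 1 (mod 2).
  s_4 = 0 + 0 + 0 + 0 + 1 + 0 + 1 + 1 = 3 ≡ 1 (mod 2).
s = (0, 0, 1, 1)^T — this equals column 3 of H (binary 0011), so error is at position 3.
Correct: flip bit 3 of r = 010100001000111 to get c = 011100001000111.


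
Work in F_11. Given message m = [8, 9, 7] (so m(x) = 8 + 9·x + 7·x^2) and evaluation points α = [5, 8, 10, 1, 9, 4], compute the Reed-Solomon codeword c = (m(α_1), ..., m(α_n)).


c = [8, 0, 6, 2, 7, 2]

Message polynomial: m(x) = 8 + 9·x + 7·x^2 (mod 11).
For each evaluation point α_i, compute m(α_i) mod 11:
  α_1 = 5: Horner steps 7 → 0 → 8, so m(5) = 8.
  α_2 = 8: Horner steps 7 → 10 → 0, so m(8) = 0.
  α_3 = 10: Horner steps 7 → 2 → 6, so m(10) = 6.
  α_4 = 1: Horner steps 7 → 5 → 2, so m(1) = 2.
  α_5 = 9: Horner steps 7 → 6 → 7, so m(9) = 7.
  α_6 = 4: Horner steps 7 → 4 → 2, so m(4) = 2.
Codeword c = [8, 0, 6, 2, 7, 2] ∈ F_11^6.


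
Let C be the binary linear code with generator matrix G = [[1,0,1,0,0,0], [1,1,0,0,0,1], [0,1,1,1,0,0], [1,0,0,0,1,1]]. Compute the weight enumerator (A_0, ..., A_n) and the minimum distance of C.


Weight distribution: A_0 = 1, A_2 = 3, A_3 = 8, A_4 = 3, A_6 = 1. Minimum distance d = 2.

Enumerate all 2^4 = 16 messages m ∈ F_2^4.
For each, compute codeword c = mG in F_2^6, then tally its weight.
  m = 0000 → c = 000000, weight = 0.
  m = 1000 → c = 101000, weight = 2.
  m = 0100 → c = 110001, weight = 3.
  m = 1100 → c = 011001, weight = 3.
  m = 0010 → c = 011100, weight = 3.
  m = 1010 → c = 110100, weight = 3.
  m = 0110 → c = 101101, weight = 4.
  m = 1110 → c = 000101, weight = 2.
  m = 0001 → c = 100011, weight = 3.
  m = 1001 → c = 001011, weight = 3.
  m = 0101 → c = 010010, weight = 2.
  m = 1101 → c = 111010, weight = 4.
  m = 0011 → c = 111111, weight = 6.
  m = 1011 → c = 010111, weight = 4.
  m = 0111 → c = 001110, weight = 3.
  m = 1111 → c = 100110, weight = 3.
Tally weights:
  weight 0: 1 codewords.
  weight 2: 3 codewords.
  weight 3: 8 codewords.
  weight 4: 3 codewords.
  weight 6: 1 codewords.
Minimum distance d = smallest w > 0 with A_w > 0 = 2.
Sanity: Σ A_w = 16 = 2^4 = 16 ✓.


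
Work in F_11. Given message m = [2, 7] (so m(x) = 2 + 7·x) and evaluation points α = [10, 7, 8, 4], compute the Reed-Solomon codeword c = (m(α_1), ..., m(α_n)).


c = [6, 7, 3, 8]

Message polynomial: m(x) = 2 + 7·x (mod 11).
For each evaluation point α_i, compute m(α_i) mod 11:
  α_1 = 10: Horner steps 7 → 6, so m(10) = 6.
  α_2 = 7: Horner steps 7 → 7, so m(7) = 7.
  α_3 = 8: Horner steps 7 → 3, so m(8) = 3.
  α_4 = 4: Horner steps 7 → 8, so m(4) = 8.
Codeword c = [6, 7, 3, 8] ∈ F_11^4.


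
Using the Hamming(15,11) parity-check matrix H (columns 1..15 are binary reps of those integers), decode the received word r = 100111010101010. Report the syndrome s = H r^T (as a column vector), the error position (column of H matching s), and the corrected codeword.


s = (0, 1, 1, 0)^T, error position = 6, corrected codeword c = 100110010101010

Compute s = H r^T mod 2 one row at a time:
  s_1 = 1 + 0 + 1 + 0 + 1 + 0 + 1 + 0 = 4 ≡ 0 (mod 2).
  s_2 = 1 + 1 + 1 + 0 + 1 + 0 + 1 + 0 = 5 ≡ 1 (mod 2).
  s_3 = 0 + 0 + 1 + 0 + 1 + 0 + 1 + 0 = 3 ≡ 1 (mod 2).
  s_4 = 1 + 0 + 1 + 0 + 0 + 0 + 0 + 0 = 2 ≡ 0 (mod 2).
s = (0, 1, 1, 0)^T — this equals column 6 of H (binary 0110), so error is at position 6.
Correct: flip bit 6 of r = 100111010101010 to get c = 100110010101010.


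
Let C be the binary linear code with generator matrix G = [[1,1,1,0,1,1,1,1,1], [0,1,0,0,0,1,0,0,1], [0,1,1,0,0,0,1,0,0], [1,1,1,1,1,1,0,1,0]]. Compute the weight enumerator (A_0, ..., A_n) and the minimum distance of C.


Weight distribution: A_0 = 1, A_3 = 4, A_4 = 4, A_5 = 2, A_6 = 2, A_7 = 2, A_8 = 1. Minimum distance d = 3.

Enumerate all 2^4 = 16 messages m ∈ F_2^4.
For each, compute codeword c = mG in F_2^9, then tally its weight.
  m = 0000 → c = 000000000, weight = 0.
  m = 1000 → c = 111011111, weight = 8.
  m = 0100 → c = 010001001, weight = 3.
  m = 1100 → c = 101010110, weight = 5.
  m = 0010 → c = 011000100, weight = 3.
  m = 1010 → c = 100011011, weight = 5.
  m = 0110 → c = 001001101, weight = 4.
  m = 1110 → c = 110010010, weight = 4.
  m = 0001 → c = 111111010, weight = 7.
  m = 1001 → c = 000100101, weight = 3.
  m = 0101 → c = 101110011, weight = 6.
  m = 1101 → c = 010101100, weight = 4.
  m = 0011 → c = 100111110, weight = 6.
  m = 1011 → c = 011100001, weight = 4.
  m = 0111 → c = 110110111, weight = 7.
  m = 1111 → c = 001101000, weight = 3.
Tally weights:
  weight 0: 1 codewords.
  weight 3: 4 codewords.
  weight 4: 4 codewords.
  weight 5: 2 codewords.
  weight 6: 2 codewords.
  weight 7: 2 codewords.
  weight 8: 1 codewords.
Minimum distance d = smallest w > 0 with A_w > 0 = 3.
Sanity: Σ A_w = 16 = 2^4 = 16 ✓.


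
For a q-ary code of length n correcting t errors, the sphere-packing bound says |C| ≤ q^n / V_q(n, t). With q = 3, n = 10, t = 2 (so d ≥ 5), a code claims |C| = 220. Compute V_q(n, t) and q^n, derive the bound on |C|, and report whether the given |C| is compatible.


V_q(n, t) = 201, q^n = 59049, Hamming bound = 293, |C| = 220 ≤ bound (satisfied).

Step 1: Compute V_q(n, t) = Σ_{j=0}^2 C(n, j) (q−1)^j.
  j = 0: C(10,0)·(2)^0 = 1·1 = 1.
  j = 1: C(10,1)·(2)^1 = 10·2 = 20.
  j = 2: C(10,2)·(2)^2 = 45·4 = 180.
  V_q(n, t) = 1 + 20 + 180 = 201.
Step 2: q^n = 3^10 = 59049.
Step 3: Hamming bound ⌊q^n / V_q(n,t)⌋ = ⌊59049/201⌋ = 293.
Step 4: Compare |C| = 220 to 293: satisfied.
The claimed |C| lies below the Hamming bound.


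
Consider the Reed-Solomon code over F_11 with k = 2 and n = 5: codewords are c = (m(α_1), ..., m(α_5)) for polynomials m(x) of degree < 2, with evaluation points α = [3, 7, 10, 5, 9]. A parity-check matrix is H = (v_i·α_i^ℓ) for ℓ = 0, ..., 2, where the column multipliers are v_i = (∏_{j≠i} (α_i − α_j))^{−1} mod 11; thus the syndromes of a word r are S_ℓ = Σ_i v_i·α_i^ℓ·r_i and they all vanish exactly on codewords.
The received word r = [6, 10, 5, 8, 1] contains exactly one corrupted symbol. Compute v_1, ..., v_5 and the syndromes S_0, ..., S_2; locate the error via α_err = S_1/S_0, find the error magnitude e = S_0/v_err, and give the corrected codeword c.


S = (6, 5, 6), error at position 3, error magnitude e = 3, c = [6, 10, 2, 8, 1].

Step 1: column multipliers v_i = (∏_{j≠i}(α_i − α_j))^{−1} mod 11.
  i = 1 (α = 3): (3−7)(3−10)(3−5)(3−9) = (−4)·(−7)·(−2)·(−6) = 336 ≡ 6, so v_1 = 6^{−1} = 2 (mod 11).
  i = 2 (α = 7): (7−3)(7−10)(7−5)(7−9) = 4·(−3)·2·(−2) = 48 ≡ 4, so v_2 = 4^{−1} = 3 (mod 11).
  i = 3 (α = 10): (10−3)(10−7)(10−5)(10−9) = 7·3·5·1 = 105 ≡ 6, so v_3 = 6^{−1} = 2 (mod 11).
  i = 4 (α = 5): (5−3)(5−7)(5−10)(5−9) = 2·(−2)·(−5)·(−4) = −80 ≡ 8, so v_4 = 8^{−1} = 7 (mod 11).
  i = 5 (α = 9): (9−3)(9−7)(9−10)(9−5) = 6·2·(−1)·4 = −48 ≡ 7, so v_5 = 7^{−1} = 8 (mod 11).
  v = [2, 3, 2, 7, 8].
Step 2: syndromes of r = [6, 10, 5, 8, 1] (all sums mod 11).
  S_0 = Σ v_i r_i = 2·6 + 3·10 + 2·5 + 7·8 + 8·1 = 116 ≡ 6.
  S_1 = Σ v_i α_i r_i = 2·3·6 + 3·7·10 + 2·10·5 + 7·5·8 + 8·9·1 = 698 ≡ 5.
  α_i^2 mod 11 = [9, 5, 1, 3, 4].
  S_2 = Σ v_i α_i^2 r_i = 2·9·6 + 3·5·10 + 2·1·5 + 7·3·8 + 8·4·1 = 468 ≡ 6.
  S = (6, 5, 6) ≠ 0, so r is not a codeword (an error is present).
Step 3: locate the error. For a single error e at position i, S_ℓ = v_i·e·α_i^ℓ, so α_err = S_1/S_0.
  S_0^{−1} = 6^{−1} = 2 (mod 11), so α_err = 5·2 = 10 ≡ 10 = α_3. Error position i = 3.
  Consistency check: S_2/S_1 = 6·9 = 54 ≡ 10 = α_err ✓ (single-error assumption holds).
Step 4: error magnitude e = S_0/v_3 = S_0·∏_{j≠3}(α_3 − α_j) = 6·6 = 36 ≡ 3 (mod 11).
Step 5: correct position 3: c_3 = r_3 − e = 5 − 3 ≡ 2 (mod 11). Hence c = [6, 10, 2, 8, 1].
  Check: interpolating c through the α_i gives m(x) = 3 + 1·x (degree < 2) with m(α_i) = c_i for every i, so c is indeed a codeword.


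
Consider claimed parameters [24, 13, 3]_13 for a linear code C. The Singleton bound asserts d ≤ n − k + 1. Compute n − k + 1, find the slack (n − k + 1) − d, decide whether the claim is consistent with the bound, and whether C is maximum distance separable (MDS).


Singleton RHS = n − k + 1 = 12, slack = 9, bound satisfied, not MDS.

Singleton bound: d ≤ n − k + 1.
Here n = 24, k = 13, so n − k + 1 = 12.
Given d = 3, check d ≤ 12: YES.
Slack = (n − k + 1) − d = 9.
The code is NOT MDS (slack = 9 > 0).
Description: the claimed parameters are [24, 13, 3]_13; such a code would be non-MDS.


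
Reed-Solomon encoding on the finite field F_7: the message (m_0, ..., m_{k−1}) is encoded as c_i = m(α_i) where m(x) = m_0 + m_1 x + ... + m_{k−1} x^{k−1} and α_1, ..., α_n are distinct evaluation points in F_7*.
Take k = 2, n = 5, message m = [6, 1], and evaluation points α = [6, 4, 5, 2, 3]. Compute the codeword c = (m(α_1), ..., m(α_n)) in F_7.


c = [5, 3, 4, 1, 2]

Message polynomial: m(x) = 6 + 1·x (mod 7).
For each evaluation point α_i, compute m(α_i) mod 7:
  α_1 = 6: Horner steps 1 → 5, so m(6) = 5.
  α_2 = 4: Horner steps 1 → 3, so m(4) = 3.
  α_3 = 5: Horner steps 1 → 4, so m(5) = 4.
  α_4 = 2: Horner steps 1 → 1, so m(2) = 1.
  α_5 = 3: Horner steps 1 → 2, so m(3) = 2.
Codeword c = [5, 3, 4, 1, 2] ∈ F_7^5.


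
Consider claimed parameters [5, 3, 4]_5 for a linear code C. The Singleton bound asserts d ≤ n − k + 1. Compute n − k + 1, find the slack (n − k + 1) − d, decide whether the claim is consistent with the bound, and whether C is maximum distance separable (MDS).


Singleton RHS = n − k + 1 = 3, slack = -1, bound violated (no such code; not MDS).

Singleton bound: d ≤ n − k + 1.
Here n = 5, k = 3, so n − k + 1 = 3.
Given d = 4, check d ≤ 3: NO.
Slack = (n − k + 1) − d = -1.
The slack is negative: d = 4 exceeds n − k + 1 = 3 by 1, so the Singleton bound is violated and no linear [5, 3, 4]_5 code can exist. In particular it is not MDS (MDS requires d = n − k + 1 exactly).
Description: the claimed parameters are [5, 3, 4]_5; such a code would be impossible (violates the Singleton bound).


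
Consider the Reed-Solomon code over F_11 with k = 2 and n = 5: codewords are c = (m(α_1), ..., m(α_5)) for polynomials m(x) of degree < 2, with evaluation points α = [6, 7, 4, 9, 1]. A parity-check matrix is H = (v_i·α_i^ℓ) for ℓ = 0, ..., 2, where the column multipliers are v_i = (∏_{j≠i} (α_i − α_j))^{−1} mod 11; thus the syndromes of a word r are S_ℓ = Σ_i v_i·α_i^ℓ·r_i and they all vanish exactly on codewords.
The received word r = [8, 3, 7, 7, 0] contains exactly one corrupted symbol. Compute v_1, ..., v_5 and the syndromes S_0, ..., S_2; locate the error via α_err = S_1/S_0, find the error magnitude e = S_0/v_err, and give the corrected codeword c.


S = (4, 3, 5), error at position 4, error magnitude e = 3, c = [8, 3, 7, 4, 0].

Step 1: column multipliers v_i = (∏_{j≠i}(α_i − α_j))^{−1} mod 11.
  i = 1 (α = 6): (6−7)(6−4)(6−9)(6−1) = (−1)·2·(−3)·5 = 30 ≡ 8, so v_1 = 8^{−1} = 7 (mod 11).
  i = 2 (α = 7): (7−6)(7−4)(7−9)(7−1) = 1·3·(−2)·6 = −36 ≡ 8, so v_2 = 8^{−1} = 7 (mod 11).
  i = 3 (α = 4): (4−6)(4−7)(4−9)(4−1) = (−2)·(−3)·(−5)·3 = −90 ≡ 9, so v_3 = 9^{−1} = 5 (mod 11).
  i = 4 (α = 9): (9−6)(9−7)(9−4)(9−1) = 3·2·5·8 = 240 ≡ 9, so v_4 = 9^{−1} = 5 (mod 11).
  i = 5 (α = 1): (1−6)(1−7)(1−4)(1−9) = (−5)·(−6)·(−3)·(−8) = 720 ≡ 5, so v_5 = 5^{−1} = 9 (mod 11).
  v = [7, 7, 5, 5, 9].
Step 2: syndromes of r = [8, 3, 7, 7, 0] (all sums mod 11).
  S_0 = Σ v_i r_i = 7·8 + 7·3 + 5·7 + 5·7 + 9·0 = 147 ≡ 4.
  S_1 = Σ v_i α_i r_i = 7·6·8 + 7·7·3 + 5·4·7 + 5·9·7 + 9·1·0 = 938 ≡ 3.
  α_i^2 mod 11 = [3, 5, 5, 4, 1].
  S_2 = Σ v_i α_i^2 r_i = 7·3·8 + 7·5·3 + 5·5·7 + 5·4·7 + 9·1·0 = 588 ≡ 5.
  S = (4, 3, 5) ≠ 0, so r is not a codeword (an error is present).
Step 3: locate the error. For a single error e at position i, S_ℓ = v_i·e·α_i^ℓ, so α_err = S_1/S_0.
  S_0^{−1} = 4^{−1} = 3 (mod 11), so α_err = 3·3 = 9 ≡ 9 = α_4. Error position i = 4.
  Consistency check: S_2/S_1 = 5·4 = 20 ≡ 9 = α_err ✓ (single-error assumption holds).
Step 4: error magnitude e = S_0/v_4 = S_0·∏_{j≠4}(α_4 − α_j) = 4·9 = 36 ≡ 3 (mod 11).
Step 5: correct position 4: c_4 = r_4 − e = 7 − 3 ≡ 4 (mod 11). Hence c = [8, 3, 7, 4, 0].
  Check: interpolating c through the α_i gives m(x) = 5 + 6·x (degree < 2) with m(α_i) = c_i for every i, so c is indeed a codeword.


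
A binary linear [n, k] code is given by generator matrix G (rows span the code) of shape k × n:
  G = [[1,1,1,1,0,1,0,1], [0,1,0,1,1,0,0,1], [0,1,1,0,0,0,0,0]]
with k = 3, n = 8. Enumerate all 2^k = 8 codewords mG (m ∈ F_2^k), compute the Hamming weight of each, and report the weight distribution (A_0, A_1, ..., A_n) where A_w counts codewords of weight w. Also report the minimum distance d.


Weight distribution: A_0 = 1, A_2 = 1, A_4 = 5, A_6 = 1. Minimum distance d = 2.

Enumerate all 2^3 = 8 messages m ∈ F_2^3.
For each, compute codeword c = mG in F_2^8, then tally its weight.
  m = 000 → c = 00000000, weight = 0.
  m = 100 → c = 11110101, weight = 6.
  m = 010 → c = 01011001, weight = 4.
  m = 110 → c = 10101100, weight = 4.
  m = 001 → c = 01100000, weight = 2.
  m = 101 → c = 10010101, weight = 4.
  m = 011 → c = 00111001, weight = 4.
  m = 111 → c = 11001100, weight = 4.
Tally weights:
  weight 0: 1 codewords.
  weight 2: 1 codewords.
  weight 4: 5 codewords.
  weight 6: 1 codewords.
Minimum distance d = smallest w > 0 with A_w > 0 = 2.
Sanity: Σ A_w = 8 = 2^3 = 8 ✓.


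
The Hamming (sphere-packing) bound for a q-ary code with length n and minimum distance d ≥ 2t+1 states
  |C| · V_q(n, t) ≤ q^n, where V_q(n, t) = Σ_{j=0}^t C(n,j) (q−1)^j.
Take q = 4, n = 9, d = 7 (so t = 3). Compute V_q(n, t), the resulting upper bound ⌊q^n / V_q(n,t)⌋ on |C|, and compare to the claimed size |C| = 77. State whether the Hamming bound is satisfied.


V_q(n, t) = 2620, q^n = 262144, Hamming bound = 100, |C| = 77 ≤ bound (satisfied).

Step 1: Compute V_q(n, t) = Σ_{j=0}^3 C(n, j) (q−1)^j.
  j = 0: C(9,0)·(3)^0 = 1·1 = 1.
  j = 1: C(9,1)·(3)^1 = 9·3 = 27.
  j = 2: C(9,2)·(3)^2 = 36·9 = 324.
  j = 3: C(9,3)·(3)^3 = 84·27 = 2268.
  V_q(n, t) = 1 + 27 + 324 + 2268 = 2620.
Step 2: q^n = 4^9 = 262144.
Step 3: Hamming bound ⌊q^n / V_q(n,t)⌋ = ⌊262144/2620⌋ = 100.
Step 4: Compare |C| = 77 to 100: satisfied.
The claimed |C| lies below the Hamming bound.


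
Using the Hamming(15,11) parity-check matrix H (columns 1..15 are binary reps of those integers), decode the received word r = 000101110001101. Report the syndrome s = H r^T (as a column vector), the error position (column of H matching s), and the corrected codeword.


s = (0, 0, 1, 1)^T, error position = 3, corrected codeword c = 001101110001101

Compute s = H r^T mod 2 one row at a time:
  s_1 = 1 + 0 + 0 + 0 + 1 + 1 + 0 + 1 = 4 ≡ 0 (mod 2).
  s_2 = 1 + 0 + 1 + 1 + 1 + 1 + 0 + 1 = 6 ≡ 0 (mod 2).
  s_3 = 0 + 0 + 1 + 1 + 0 + 0 + 0 + 1 = 3 ≡ 1 (mod 2).
  s_4 = 0 + 0 + 0 + 1 + 0 + 0 + 1 + 1 = 3 ≡ 1 (mod 2).
s = (0, 0, 1, 1)^T — this equals column 3 of H (binary 0011), so error is at position 3.
Correct: flip bit 3 of r = 000101110001101 to get c = 001101110001101.


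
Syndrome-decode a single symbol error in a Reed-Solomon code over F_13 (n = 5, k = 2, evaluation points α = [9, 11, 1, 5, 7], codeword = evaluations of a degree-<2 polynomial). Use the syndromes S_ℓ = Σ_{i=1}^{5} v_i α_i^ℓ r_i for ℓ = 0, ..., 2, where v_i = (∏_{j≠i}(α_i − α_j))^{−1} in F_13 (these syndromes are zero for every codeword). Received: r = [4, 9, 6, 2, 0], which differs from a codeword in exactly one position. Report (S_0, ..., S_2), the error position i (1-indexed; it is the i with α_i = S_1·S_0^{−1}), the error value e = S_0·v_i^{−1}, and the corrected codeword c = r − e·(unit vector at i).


S = (3, 1, 9), error at position 1, error magnitude e = 6, c = [11, 9, 6, 2, 0].

Step 1: column multipliers v_i = (∏_{j≠i}(α_i − α_j))^{−1} mod 13.
  i = 1 (α = 9): (9−11)(9−1)(9−5)(9−7) = (−2)·8·4·2 = −128 ≡ 2, so v_1 = 2^{−1} = 7 (mod 13).
  i = 2 (α = 11): (11−9)(11−1)(11−5)(11−7) = 2·10·6·4 = 480 ≡ 12, so v_2 = 12^{−1} = 12 (mod 13).
  i = 3 (α = 1): (1−9)(1−11)(1−5)(1−7) = (−8)·(−10)·(−4)·(−6) = 1920 ≡ 9, so v_3 = 9^{−1} = 3 (mod 13).
  i = 4 (α = 5): (5−9)(5−11)(5−1)(5−7) = (−4)·(−6)·4·(−2) = −192 ≡ 3, so v_4 = 3^{−1} = 9 (mod 13).
  i = 5 (α = 7): (7−9)(7−11)(7−1)(7−5) = (−2)·(−4)·6·2 = 96 ≡ 5, so v_5 = 5^{−1} = 8 (mod 13).
  v = [7, 12, 3, 9, 8].
Step 2: syndromes of r = [4, 9, 6, 2, 0] (all sums mod 13).
  S_0 = Σ v_i r_i = 7·4 + 12·9 + 3·6 + 9·2 + 8·0 = 172 ≡ 3.
  S_1 = Σ v_i α_i r_i = 7·9·4 + 12·11·9 + 3·1·6 + 9·5·2 + 8·7·0 = 1548 ≡ 1.
  α_i^2 mod 13 = [3, 4, 1, 12, 10].
  S_2 = Σ v_i α_i^2 r_i = 7·3·4 + 12·4·9 + 3·1·6 + 9·12·2 + 8·10·0 = 750 ≡ 9.
  S = (3, 1, 9) ≠ 0, so r is not a codeword (an error is present).
Step 3: locate the error. For a single error e at position i, S_ℓ = v_i·e·α_i^ℓ, so α_err = S_1/S_0.
  S_0^{−1} = 3^{−1} = 9 (mod 13), so α_err = 1·9 = 9 ≡ 9 = α_1. Error position i = 1.
  Consistency check: S_2/S_1 = 9·1 = 9 ≡ 9 = α_err ✓ (single-error assumption holds).
Step 4: error magnitude e = S_0/v_1 = S_0·∏_{j≠1}(α_1 − α_j) = 3·2 = 6 ≡ 6 (mod 13).
Step 5: correct position 1: c_1 = r_1 − e = 4 − 6 ≡ 11 (mod 13). Hence c = [11, 9, 6, 2, 0].
  Check: interpolating c through the α_i gives m(x) = 7 + 12·x (degree < 2) with m(α_i) = c_i for every i, so c is indeed a codeword.


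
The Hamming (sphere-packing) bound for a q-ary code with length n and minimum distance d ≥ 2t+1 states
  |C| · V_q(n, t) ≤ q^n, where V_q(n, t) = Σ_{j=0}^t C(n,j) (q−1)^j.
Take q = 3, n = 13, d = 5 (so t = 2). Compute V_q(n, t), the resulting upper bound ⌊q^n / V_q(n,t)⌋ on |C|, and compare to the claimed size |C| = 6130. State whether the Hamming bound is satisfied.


V_q(n, t) = 339, q^n = 1594323, Hamming bound = 4703, |C| = 6130 > bound (violated).

Step 1: Compute V_q(n, t) = Σ_{j=0}^2 C(n, j) (q−1)^j.
  j = 0: C(13,0)·(2)^0 = 1·1 = 1.
  j = 1: C(13,1)·(2)^1 = 13·2 = 26.
  j = 2: C(13,2)·(2)^2 = 78·4 = 312.
  V_q(n, t) = 1 + 26 + 312 = 339.
Step 2: q^n = 3^13 = 1594323.
Step 3: Hamming bound ⌊q^n / V_q(n,t)⌋ = ⌊1594323/339⌋ = 4703.
Step 4: Compare |C| = 6130 to 4703: violated.
The claimed |C| lies above the Hamming bound, so no 3-ary code of length 13 with d ≥ 5 can have 6130 codewords.


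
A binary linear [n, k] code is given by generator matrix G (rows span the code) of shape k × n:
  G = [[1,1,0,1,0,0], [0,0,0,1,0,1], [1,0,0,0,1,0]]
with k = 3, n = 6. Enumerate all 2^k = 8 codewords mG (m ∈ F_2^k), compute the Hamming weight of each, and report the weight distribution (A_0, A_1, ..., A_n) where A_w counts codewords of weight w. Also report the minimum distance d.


Weight distribution: A_0 = 1, A_2 = 2, A_3 = 4, A_4 = 1. Minimum distance d = 2.

Enumerate all 2^3 = 8 messages m ∈ F_2^3.
For each, compute codeword c = mG in F_2^6, then tally its weight.
  m = 000 → c = 000000, weight = 0.
  m = 100 → c = 110100, weight = 3.
  m = 010 → c = 000101, weight = 2.
  m = 110 → c = 110001, weight = 3.
  m = 001 → c = 100010, weight = 2.
  m = 101 → c = 010110, weight = 3.
  m = 011 → c = 100111, weight = 4.
  m = 111 → c = 010011, weight = 3.
Tally weights:
  weight 0: 1 codewords.
  weight 2: 2 codewords.
  weight 3: 4 codewords.
  weight 4: 1 codewords.
Minimum distance d = smallest w > 0 with A_w > 0 = 2.
Sanity: Σ A_w = 8 = 2^3 = 8 ✓.


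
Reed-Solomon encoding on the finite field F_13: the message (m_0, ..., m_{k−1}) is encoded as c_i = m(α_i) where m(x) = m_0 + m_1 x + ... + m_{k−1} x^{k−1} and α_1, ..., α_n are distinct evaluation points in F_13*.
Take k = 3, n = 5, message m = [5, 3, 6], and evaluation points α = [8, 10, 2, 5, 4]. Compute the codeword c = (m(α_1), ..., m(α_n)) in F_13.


c = [10, 11, 9, 1, 9]

Message polynomial: m(x) = 5 + 3·x + 6·x^2 (mod 13).
For each evaluation point α_i, compute m(α_i) mod 13:
  α_1 = 8: Horner steps 6 → 12 → 10, so m(8) = 10.
  α_2 = 10: Horner steps 6 → 11 → 11, so m(10) = 11.
  α_3 = 2: Horner steps 6 → 2 → 9, so m(2) = 9.
  α_4 = 5: Horner steps 6 → 7 → 1, so m(5) = 1.
  α_5 = 4: Horner steps 6 → 1 → 9, so m(4) = 9.
Codeword c = [10, 11, 9, 1, 9] ∈ F_13^5.


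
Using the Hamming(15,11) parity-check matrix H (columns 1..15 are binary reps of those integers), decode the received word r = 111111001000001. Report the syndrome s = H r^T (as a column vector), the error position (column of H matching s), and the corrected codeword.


s = (0, 0, 0, 1)^T, error position = 1, corrected codeword c = 011111001000001

Compute s = H r^T mod 2 one row at a time:
  s_1 = 0 + 1 + 0 + 0 + 0 + 0 + 0 + 1 = 2 ≡ 0 (mod 2).
  s_2 = 1 + 1 + 1 + 0 + 0 + 0 + 0 + 1 = 4 ≡ 0 (mod 2).
  s_3 = 1 + 1 + 1 + 0 + 0 + 0 + 0 + 1 = 4 ≡ 0 (mod 2).
  s_4 = 1 + 1 + 1 + 0 + 1 + 0 + 0 + 1 = 5 ≡ 1 (mod 2).
s = (0, 0, 0, 1)^T — this equals column 1 of H (binary 0001), so error is at position 1.
Correct: flip bit 1 of r = 111111001000001 to get c = 011111001000001.


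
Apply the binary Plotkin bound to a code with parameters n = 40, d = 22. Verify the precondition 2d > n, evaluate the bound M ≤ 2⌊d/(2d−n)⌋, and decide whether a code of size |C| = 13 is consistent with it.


Plotkin bound M ≤ 10; given |C| = 13 > bound (violated).

Check applicability: 2d = 44, n = 40.
2d − n = 4 > 0, so Plotkin applies.
Compute d/(2d−n) = 22/4 ≈ 5.5000.
⌊d/(2d−n)⌋ = 5.
Plotkin bound: M ≤ 2·5 = 10.
Given |C| = 13, check: VIOLATED.
This |C| is above the Plotkin bound, so no binary code with n = 40, d = 22 and 13 codewords exists.


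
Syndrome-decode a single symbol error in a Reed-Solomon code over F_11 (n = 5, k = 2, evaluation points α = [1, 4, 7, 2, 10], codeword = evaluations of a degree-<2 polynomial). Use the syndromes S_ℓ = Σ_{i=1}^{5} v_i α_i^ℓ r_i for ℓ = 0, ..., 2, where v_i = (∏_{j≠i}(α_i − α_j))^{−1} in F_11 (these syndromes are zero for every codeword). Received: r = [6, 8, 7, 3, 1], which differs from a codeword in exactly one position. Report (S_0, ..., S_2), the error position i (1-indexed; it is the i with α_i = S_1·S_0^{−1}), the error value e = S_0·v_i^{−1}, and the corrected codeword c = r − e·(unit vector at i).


S = (6, 9, 8), error at position 3, error magnitude e = 8, c = [6, 8, 10, 3, 1].

Step 1: column multipliers v_i = (∏_{j≠i}(α_i − α_j))^{−1} mod 11.
  i = 1 (α = 1): (1−4)(1−7)(1−2)(1−10) = (−3)·(−6)·(−1)·(−9) = 162 ≡ 8, so v_1 = 8^{−1} = 7 (mod 11).
  i = 2 (α = 4): (4−1)(4−7)(4−2)(4−10) = 3·(−3)·2·(−6) = 108 ≡ 9, so v_2 = 9^{−1} = 5 (mod 11).
  i = 3 (α = 7): (7−1)(7−4)(7−2)(7−10) = 6·3·5·(−3) = −270 ≡ 5, so v_3 = 5^{−1} = 9 (mod 11).
  i = 4 (α = 2): (2−1)(2−4)(2−7)(2−10) = 1·(−2)·(−5)·(−8) = −80 ≡ 8, so v_4 = 8^{−1} = 7 (mod 11).
  i = 5 (α = 10): (10−1)(10−4)(10−7)(10−2) = 9·6·3·8 = 1296 ≡ 9, so v_5 = 9^{−1} = 5 (mod 11).
  v = [7, 5, 9, 7, 5].
Step 2: syndromes of r = [6, 8, 7, 3, 1] (all sums mod 11).
  S_0 = Σ v_i r_i = 7·6 + 5·8 + 9·7 + 7·3 + 5·1 = 171 ≡ 6.
  S_1 = Σ v_i α_i r_i = 7·1·6 + 5·4·8 + 9·7·7 + 7·2·3 + 5·10·1 = 735 ≡ 9.
  α_i^2 mod 11 = [1, 5, 5, 4, 1].
  S_2 = Σ v_i α_i^2 r_i = 7·1·6 + 5·5·8 + 9·5·7 + 7·4·3 + 5·1·1 = 646 ≡ 8.
  S = (6, 9, 8) ≠ 0, so r is not a codeword (an error is present).
Step 3: locate the error. For a single error e at position i, S_ℓ = v_i·e·α_i^ℓ, so α_err = S_1/S_0.
  S_0^{−1} = 6^{−1} = 2 (mod 11), so α_err = 9·2 = 18 ≡ 7 = α_3. Error position i = 3.
  Consistency check: S_2/S_1 = 8·5 = 40 ≡ 7 = α_err ✓ (single-error assumption holds).
Step 4: error magnitude e = S_0/v_3 = S_0·∏_{j≠3}(α_3 − α_j) = 6·5 = 30 ≡ 8 (mod 11).
Step 5: correct position 3: c_3 = r_3 − e = 7 − 8 ≡ 10 (mod 11). Hence c = [6, 8, 10, 3, 1].
  Check: interpolating c through the α_i gives m(x) = 9 + 8·x (degree < 2) with m(α_i) = c_i for every i, so c is indeed a codeword.


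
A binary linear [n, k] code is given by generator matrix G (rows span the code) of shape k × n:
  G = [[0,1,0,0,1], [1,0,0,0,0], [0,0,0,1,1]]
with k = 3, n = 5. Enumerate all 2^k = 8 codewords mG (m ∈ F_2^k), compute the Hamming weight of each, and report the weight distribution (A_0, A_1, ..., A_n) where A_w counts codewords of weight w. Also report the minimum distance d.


Weight distribution: A_0 = 1, A_1 = 1, A_2 = 3, A_3 = 3. Minimum distance d = 1.

Enumerate all 2^3 = 8 messages m ∈ F_2^3.
For each, compute codeword c = mG in F_2^5, then tally its weight.
  m = 000 → c = 00000, weight = 0.
  m = 100 → c = 01001, weight = 2.
  m = 010 → c = 10000, weight = 1.
  m = 110 → c = 11001, weight = 3.
  m = 001 → c = 00011, weight = 2.
  m = 101 → c = 01010, weight = 2.
  m = 011 → c = 10011, weight = 3.
  m = 111 → c = 11010, weight = 3.
Tally weights:
  weight 0: 1 codewords.
  weight 1: 1 codewords.
  weight 2: 3 codewords.
  weight 3: 3 codewords.
Minimum distance d = smallest w > 0 with A_w > 0 = 1.
Sanity: Σ A_w = 8 = 2^3 = 8 ✓.


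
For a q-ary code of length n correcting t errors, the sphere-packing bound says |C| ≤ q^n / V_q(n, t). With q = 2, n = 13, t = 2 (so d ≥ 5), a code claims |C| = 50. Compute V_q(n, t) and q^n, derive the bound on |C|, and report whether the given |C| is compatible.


V_q(n, t) = 92, q^n = 8192, Hamming bound = 89, |C| = 50 ≤ bound (satisfied).

Step 1: Compute V_q(n, t) = Σ_{j=0}^2 C(n, j) (q−1)^j.
  j = 0: C(13,0)·(1)^0 = 1·1 = 1.
  j = 1: C(13,1)·(1)^1 = 13·1 = 13.
  j = 2: C(13,2)·(1)^2 = 78·1 = 78.
  V_q(n, t) = 1 + 13 + 78 = 92.
Step 2: q^n = 2^13 = 8192.
Step 3: Hamming bound ⌊q^n / V_q(n,t)⌋ = ⌊8192/92⌋ = 89.
Step 4: Compare |C| = 50 to 89: satisfied.
The claimed |C| lies below the Hamming bound.


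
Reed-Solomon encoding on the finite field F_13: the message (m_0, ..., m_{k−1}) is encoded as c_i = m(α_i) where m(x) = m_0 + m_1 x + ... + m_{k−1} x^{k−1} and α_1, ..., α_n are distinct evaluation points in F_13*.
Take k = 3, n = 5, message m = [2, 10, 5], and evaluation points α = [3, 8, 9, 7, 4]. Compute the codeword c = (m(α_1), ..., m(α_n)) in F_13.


c = [12, 12, 3, 5, 5]

Message polynomial: m(x) = 2 + 10·x + 5·x^2 (mod 13).
For each evaluation point α_i, compute m(α_i) mod 13:
  α_1 = 3: Horner steps 5 → 12 → 12, so m(3) = 12.
  α_2 = 8: Horner steps 5 → 11 → 12, so m(8) = 12.
  α_3 = 9: Horner steps 5 → 3 → 3, so m(9) = 3.
  α_4 = 7: Horner steps 5 → 6 → 5, so m(7) = 5.
  α_5 = 4: Horner steps 5 → 4 → 5, so m(4) = 5.
Codeword c = [12, 12, 3, 5, 5] ∈ F_13^5.


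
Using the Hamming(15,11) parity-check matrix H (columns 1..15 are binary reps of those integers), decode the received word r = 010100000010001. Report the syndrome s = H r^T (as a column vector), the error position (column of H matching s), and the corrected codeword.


s = (0, 0, 1, 0)^T, error position = 2, corrected codeword c = 000100000010001

Compute s = H r^T mod 2 one row at a time:
  s_1 = 0 + 0 + 0 + 1 + 0 + 0 + 0 + 1 = 2 ≡ 0 (mod 2).
  s_2 = 1 + 0 + 0 + 0 + 0 + 0 + 0 + 1 = 2 ≡ 0 (mod 2).
  s_3 = 1 + 0 + 0 + 0 + 0 + 1 + 0 + 1 = 3 ≡ 1 (mod 2).
  s_4 = 0 + 0 + 0 + 0 + 0 + 1 + 0 + 1 = 2 ≡ 0 (mod 2).
s = (0, 0, 1, 0)^T — this equals column 2 of H (binary 0010), so error is at position 2.
Correct: flip bit 2 of r = 010100000010001 to get c = 000100000010001.


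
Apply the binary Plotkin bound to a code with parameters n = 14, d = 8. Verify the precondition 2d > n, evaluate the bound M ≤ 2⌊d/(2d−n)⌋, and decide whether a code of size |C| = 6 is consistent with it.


Plotkin bound M ≤ 8; given |C| = 6 ≤ bound (satisfied).

Check applicability: 2d = 16, n = 14.
2d − n = 2 > 0, so Plotkin applies.
Compute d/(2d−n) = 8/2 ≈ 4.0000.
⌊d/(2d−n)⌋ = 4.
Plotkin bound: M ≤ 2·4 = 8.
Given |C| = 6, check: satisfied.
This |C| is below the Plotkin bound.


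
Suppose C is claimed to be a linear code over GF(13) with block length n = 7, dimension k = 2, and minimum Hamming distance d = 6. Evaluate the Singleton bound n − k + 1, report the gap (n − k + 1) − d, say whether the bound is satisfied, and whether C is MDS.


Singleton RHS = n − k + 1 = 6, slack = 0, bound satisfied, MDS.

Singleton bound: d ≤ n − k + 1.
Here n = 7, k = 2, so n − k + 1 = 6.
Given d = 6, check d ≤ 6: YES.
Slack = (n − k + 1) − d = 0.
The code is MDS (slack = 0).
Description: the claimed parameters are [7, 2, 6]_13; such a code would be MDS (meets Singleton bound).


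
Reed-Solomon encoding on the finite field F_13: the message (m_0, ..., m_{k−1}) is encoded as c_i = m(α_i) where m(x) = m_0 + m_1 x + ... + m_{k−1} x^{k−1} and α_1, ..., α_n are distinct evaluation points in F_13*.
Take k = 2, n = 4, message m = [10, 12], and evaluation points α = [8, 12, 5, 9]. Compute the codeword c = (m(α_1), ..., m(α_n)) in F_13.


c = [2, 11, 5, 1]

Message polynomial: m(x) = 10 + 12·x (mod 13).
For each evaluation point α_i, compute m(α_i) mod 13:
  α_1 = 8: Horner steps 12 → 2, so m(8) = 2.
  α_2 = 12: Horner steps 12 → 11, so m(12) = 11.
  α_3 = 5: Horner steps 12 → 5, so m(5) = 5.
  α_4 = 9: Horner steps 12 → 1, so m(9) = 1.
Codeword c = [2, 11, 5, 1] ∈ F_13^4.


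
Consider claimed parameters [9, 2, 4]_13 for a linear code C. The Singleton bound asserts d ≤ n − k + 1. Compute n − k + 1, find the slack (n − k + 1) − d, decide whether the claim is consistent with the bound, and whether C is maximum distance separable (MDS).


Singleton RHS = n − k + 1 = 8, slack = 4, bound satisfied, not MDS.

Singleton bound: d ≤ n − k + 1.
Here n = 9, k = 2, so n − k + 1 = 8.
Given d = 4, check d ≤ 8: YES.
Slack = (n − k + 1) − d = 4.
The code is NOT MDS (slack = 4 > 0).
Description: the claimed parameters are [9, 2, 4]_13; such a code would be non-MDS.


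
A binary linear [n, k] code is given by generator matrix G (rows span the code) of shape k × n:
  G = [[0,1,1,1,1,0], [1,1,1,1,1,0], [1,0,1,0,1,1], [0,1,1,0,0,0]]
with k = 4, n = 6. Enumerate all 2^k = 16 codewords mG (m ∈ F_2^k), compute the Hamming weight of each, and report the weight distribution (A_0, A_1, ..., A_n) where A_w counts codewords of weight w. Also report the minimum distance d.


Weight distribution: A_0 = 1, A_1 = 1, A_2 = 2, A_3 = 6, A_4 = 5, A_5 = 1. Minimum distance d = 1.

Enumerate all 2^4 = 16 messages m ∈ F_2^4.
For each, compute codeword c = mG in F_2^6, then tally its weight.
  m = 0000 → c = 000000, weight = 0.
  m = 1000 → c = 011110, weight = 4.
  m = 0100 → c = 111110, weight = 5.
  m = 1100 → c = 100000, weight = 1.
  m = 0010 → c = 101011, weight = 4.
  m = 1010 → c = 110101, weight = 4.
  m = 0110 → c = 010101, weight = 3.
  m = 1110 → c = 001011, weight = 3.
  m = 0001 → c = 011000, weight = 2.
  m = 1001 → c = 000110, weight = 2.
  m = 0101 → c = 100110, weight = 3.
  m = 1101 → c = 111000, weight = 3.
  m = 0011 → c = 110011, weight = 4.
  m = 1011 → c = 101101, weight = 4.
  m = 0111 → c = 001101, weight = 3.
  m = 1111 → c = 010011, weight = 3.
Tally weights:
  weight 0: 1 codewords.
  weight 1: 1 codewords.
  weight 2: 2 codewords.
  weight 3: 6 codewords.
  weight 4: 5 codewords.
  weight 5: 1 codewords.
Minimum distance d = smallest w > 0 with A_w > 0 = 1.
Sanity: Σ A_w = 16 = 2^4 = 16 ✓.
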